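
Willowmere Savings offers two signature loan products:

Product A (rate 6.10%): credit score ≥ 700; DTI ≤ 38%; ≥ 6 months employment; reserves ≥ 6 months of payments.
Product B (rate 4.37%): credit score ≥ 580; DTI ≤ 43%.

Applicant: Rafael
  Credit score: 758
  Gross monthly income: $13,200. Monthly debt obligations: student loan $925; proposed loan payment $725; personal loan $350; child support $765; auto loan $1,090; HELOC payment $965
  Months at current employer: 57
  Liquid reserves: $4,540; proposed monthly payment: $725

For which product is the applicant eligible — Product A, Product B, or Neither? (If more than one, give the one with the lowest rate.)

Total debts = (925 + 725 + 350 + 765 + 1,090 + 965) = 4,820; DTI = 4,820/13,200 = 36.5%.
Reserves = 4,540/725 = 6.3 months.
Product A: score 758 ≥ 700; DTI 36.5% ≤ 38%; employment 57 ≥ 6 mo; reserves 6.3 ≥ 6 mo → qualifies.
Product B: score 758 ≥ 580; DTI 36.5% ≤ 43% → qualifies.
Qualifying: Product A, Product B. Lowest rate is 4.37% → Product B.

Product B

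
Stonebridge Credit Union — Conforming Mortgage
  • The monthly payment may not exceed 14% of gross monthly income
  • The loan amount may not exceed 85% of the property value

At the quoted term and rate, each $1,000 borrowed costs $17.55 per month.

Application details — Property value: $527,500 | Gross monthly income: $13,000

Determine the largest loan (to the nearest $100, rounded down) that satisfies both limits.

$103,700

Payment cap: 14% × $13,000 = $1,820/month.
At $17.55 per $1,000, that supports 1,820/17.55 × 1,000 ≈ $103,703 → $103,700.
LTV cap: 85% × $527,500 = $448,375 → $448,300.
Binding constraint: payment-to-income.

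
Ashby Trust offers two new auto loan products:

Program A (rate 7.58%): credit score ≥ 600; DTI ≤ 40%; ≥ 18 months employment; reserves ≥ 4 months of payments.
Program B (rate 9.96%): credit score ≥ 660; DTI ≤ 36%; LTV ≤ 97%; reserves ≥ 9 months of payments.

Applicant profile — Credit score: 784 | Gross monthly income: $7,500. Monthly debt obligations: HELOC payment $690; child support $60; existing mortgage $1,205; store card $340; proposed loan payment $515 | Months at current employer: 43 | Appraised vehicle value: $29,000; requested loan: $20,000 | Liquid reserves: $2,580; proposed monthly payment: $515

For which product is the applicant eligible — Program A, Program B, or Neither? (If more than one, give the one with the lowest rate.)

Program A

Total debts = (690 + 60 + 1,205 + 340 + 515) = 2,810; DTI = 2,810/7,500 = 37.5%.
LTV = 20,000/29,000 = 69%.
Reserves = 2,580/515 = 5.0 months.
Program A: score 784 ≥ 600; DTI 37.5% ≤ 40%; employment 43 ≥ 18 mo; reserves 5.0 ≥ 4 mo → qualifies.
Program B: score 784 ≥ 660; DTI 37.5% > 36%; LTV 69% ≤ 97%; reserves 5.0 < 9 mo → does not qualify.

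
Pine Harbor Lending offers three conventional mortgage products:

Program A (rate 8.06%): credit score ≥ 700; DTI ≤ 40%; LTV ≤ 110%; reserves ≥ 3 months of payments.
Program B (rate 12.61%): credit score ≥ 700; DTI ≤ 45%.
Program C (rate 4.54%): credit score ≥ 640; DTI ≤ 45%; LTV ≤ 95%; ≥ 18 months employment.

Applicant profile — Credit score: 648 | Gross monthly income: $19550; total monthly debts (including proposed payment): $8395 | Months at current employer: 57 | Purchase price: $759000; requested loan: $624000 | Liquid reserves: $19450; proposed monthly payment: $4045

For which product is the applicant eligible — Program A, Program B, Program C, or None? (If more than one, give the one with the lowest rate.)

DTI = 8,395/19,550 = 42.9%.
LTV = 624,000/759,000 = 82.2%.
Reserves = 19,450/4,045 = 4.8 months.
Program A: score 648 < 700; DTI 42.9% > 40%; LTV 82.2% ≤ 110%; reserves 4.8 ≥ 3 mo → does not qualify.
Program B: score 648 < 700; DTI 42.9% ≤ 45% → does not qualify.
Program C: score 648 ≥ 640; DTI 42.9% ≤ 45%; LTV 82.2% ≤ 95%; employment 57 ≥ 18 mo → qualifies.

Program C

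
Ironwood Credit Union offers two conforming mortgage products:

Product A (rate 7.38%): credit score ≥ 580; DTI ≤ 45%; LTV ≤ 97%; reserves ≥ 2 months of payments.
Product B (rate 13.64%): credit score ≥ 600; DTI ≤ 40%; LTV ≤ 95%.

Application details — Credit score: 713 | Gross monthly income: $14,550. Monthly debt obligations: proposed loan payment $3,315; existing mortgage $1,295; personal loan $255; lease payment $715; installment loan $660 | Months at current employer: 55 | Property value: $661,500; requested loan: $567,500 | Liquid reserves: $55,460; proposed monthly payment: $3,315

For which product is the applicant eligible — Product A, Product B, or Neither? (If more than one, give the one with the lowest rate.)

Product A

Total debts = (3,315 + 1,295 + 255 + 715 + 660) = 6,240; DTI = 6,240/14,550 = 42.9%.
LTV = 567,500/661,500 = 85.8%.
Reserves = 55,460/3,315 = 16.7 months.
Product A: score 713 ≥ 580; DTI 42.9% ≤ 45%; LTV 85.8% ≤ 97%; reserves 16.7 ≥ 2 mo → qualifies.
Product B: score 713 ≥ 600; DTI 42.9% > 40%; LTV 85.8% ≤ 95% → does not qualify.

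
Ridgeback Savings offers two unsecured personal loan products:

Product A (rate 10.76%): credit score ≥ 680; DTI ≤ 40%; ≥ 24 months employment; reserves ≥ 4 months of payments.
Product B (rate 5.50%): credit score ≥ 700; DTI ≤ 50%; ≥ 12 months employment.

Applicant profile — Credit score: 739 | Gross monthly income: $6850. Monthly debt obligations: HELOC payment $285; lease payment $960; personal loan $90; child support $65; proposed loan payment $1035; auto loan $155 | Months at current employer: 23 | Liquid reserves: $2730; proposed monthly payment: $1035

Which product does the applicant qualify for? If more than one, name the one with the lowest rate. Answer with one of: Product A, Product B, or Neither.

Total debts = (285 + 960 + 90 + 65 + 1,035 + 155) = 2,590; DTI = 2,590/6,850 = 37.8%.
Reserves = 2,730/1,035 = 2.6 months.
Product A: score 739 ≥ 680; DTI 37.8% ≤ 40%; employment 23 < 24 mo; reserves 2.6 < 4 mo → does not qualify.
Product B: score 739 ≥ 700; DTI 37.8% ≤ 50%; employment 23 ≥ 12 mo → qualifies.

Product B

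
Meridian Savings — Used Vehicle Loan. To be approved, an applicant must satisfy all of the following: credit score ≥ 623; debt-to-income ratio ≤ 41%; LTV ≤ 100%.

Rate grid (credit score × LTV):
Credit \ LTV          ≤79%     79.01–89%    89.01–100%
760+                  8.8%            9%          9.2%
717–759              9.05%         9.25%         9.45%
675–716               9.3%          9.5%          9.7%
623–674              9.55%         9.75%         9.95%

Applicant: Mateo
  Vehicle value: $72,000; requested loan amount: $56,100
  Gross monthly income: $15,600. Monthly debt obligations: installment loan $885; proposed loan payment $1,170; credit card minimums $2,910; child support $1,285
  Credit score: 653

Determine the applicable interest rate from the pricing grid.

9.55%

Credit score 653 ≥ 623; Total monthly debts = (885 + 1,170 + 2,910 + 1,285) = 6,250. DTI: 6,250 ÷ 15,600 = 40.1%, within the 41% cap
LTV = 56,100/72,000 = 77.9% ≤ 100%
Credit 653 → row 623–674; LTV 77.9% → column ≤79%. Grid cell → 9.55%.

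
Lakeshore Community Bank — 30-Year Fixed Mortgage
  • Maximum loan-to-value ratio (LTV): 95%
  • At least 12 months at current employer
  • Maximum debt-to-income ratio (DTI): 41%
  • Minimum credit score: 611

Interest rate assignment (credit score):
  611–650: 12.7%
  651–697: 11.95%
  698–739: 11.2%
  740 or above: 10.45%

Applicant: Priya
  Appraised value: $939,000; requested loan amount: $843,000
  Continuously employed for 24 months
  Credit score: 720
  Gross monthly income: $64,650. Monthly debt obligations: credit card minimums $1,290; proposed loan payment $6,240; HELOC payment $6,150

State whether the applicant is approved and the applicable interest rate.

Approved at 11.2%

Credit score 720 ≥ 611 (meets minimum)
LTV: 843,000 ÷ 939,000 = 89.8%, within 95% cap
Employment 24 ≥ 12 months
Total monthly debts = (1,290 + 6,240 + 6,150) = 13,680. Debt-to-income = 13,680/64,650 = 21.2% — meets 41% limit
All requirements met. Score 720 falls in the 698–739 tier → 11.2%.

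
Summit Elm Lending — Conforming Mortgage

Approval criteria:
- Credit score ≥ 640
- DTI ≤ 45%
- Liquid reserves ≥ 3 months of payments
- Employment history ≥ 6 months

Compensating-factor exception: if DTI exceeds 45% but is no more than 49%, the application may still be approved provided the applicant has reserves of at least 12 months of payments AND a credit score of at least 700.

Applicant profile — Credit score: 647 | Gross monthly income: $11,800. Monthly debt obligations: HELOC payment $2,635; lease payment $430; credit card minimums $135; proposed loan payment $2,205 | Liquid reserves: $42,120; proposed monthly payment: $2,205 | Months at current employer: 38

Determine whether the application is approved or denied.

Credit score 647 ≥ 640 (meets base)
Total debts = (2,635 + 430 + 135 + 2,205) = 5,405. DTI: 5,405 ÷ 11,800 = 45.8%, over the 45% base limit.
Liquid reserves cover 42,120/2,205 = 19.1 months — ≥ 3 required
Employment 38 ≥ 6 months
45.8% falls in the override range (45%–49%), so the compensating-factor test applies.
Override check — reserves: 19.1 mo (ok); score: 647 (below 700).
Override conditions not both satisfied; exception does not apply.

Denied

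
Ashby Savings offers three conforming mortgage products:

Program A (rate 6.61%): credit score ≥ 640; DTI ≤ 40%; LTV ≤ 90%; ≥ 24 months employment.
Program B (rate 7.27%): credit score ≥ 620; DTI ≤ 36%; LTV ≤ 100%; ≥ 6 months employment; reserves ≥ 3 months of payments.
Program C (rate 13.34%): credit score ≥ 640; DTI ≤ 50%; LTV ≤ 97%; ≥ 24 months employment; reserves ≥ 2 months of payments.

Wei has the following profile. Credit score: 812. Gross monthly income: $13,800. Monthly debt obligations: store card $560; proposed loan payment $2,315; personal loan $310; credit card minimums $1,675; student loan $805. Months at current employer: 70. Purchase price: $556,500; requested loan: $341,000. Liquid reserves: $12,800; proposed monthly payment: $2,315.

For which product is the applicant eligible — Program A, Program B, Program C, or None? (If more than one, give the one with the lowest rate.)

Program C

Total debts = (560 + 2,315 + 310 + 1,675 + 805) = 5,665; DTI = 5,665/13,800 = 41.1%.
LTV = 341,000/556,500 = 61.3%.
Reserves = 12,800/2,315 = 5.5 months.
Program A: score 812 ≥ 640; DTI 41.1% > 40%; LTV 61.3% ≤ 90%; employment 70 ≥ 24 mo → does not qualify.
Program B: score 812 ≥ 620; DTI 41.1% > 36%; LTV 61.3% ≤ 100%; employment 70 ≥ 6 mo; reserves 5.5 ≥ 3 mo → does not qualify.
Program C: score 812 ≥ 640; DTI 41.1% ≤ 50%; LTV 61.3% ≤ 97%; employment 70 ≥ 24 mo; reserves 5.5 ≥ 2 mo → qualifies.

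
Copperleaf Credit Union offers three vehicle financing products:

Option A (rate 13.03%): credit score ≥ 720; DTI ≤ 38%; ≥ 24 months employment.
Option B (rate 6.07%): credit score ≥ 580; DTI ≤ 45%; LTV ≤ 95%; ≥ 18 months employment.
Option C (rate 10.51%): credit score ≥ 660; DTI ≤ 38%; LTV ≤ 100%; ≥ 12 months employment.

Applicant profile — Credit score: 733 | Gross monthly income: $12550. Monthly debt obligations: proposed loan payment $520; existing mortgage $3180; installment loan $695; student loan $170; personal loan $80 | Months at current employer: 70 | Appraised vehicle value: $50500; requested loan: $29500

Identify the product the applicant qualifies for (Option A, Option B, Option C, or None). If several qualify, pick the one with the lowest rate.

Total debts = (520 + 3,180 + 695 + 170 + 80) = 4,645; DTI = 4,645/12,550 = 37%.
LTV = 29,500/50,500 = 58.4%.
Option A: score 733 ≥ 720; DTI 37% ≤ 38%; employment 70 ≥ 24 mo → qualifies.
Option B: score 733 ≥ 580; DTI 37% ≤ 45%; LTV 58.4% ≤ 95%; employment 70 ≥ 18 mo → qualifies.
Option C: score 733 ≥ 660; DTI 37% ≤ 38%; LTV 58.4% ≤ 100%; employment 70 ≥ 12 mo → qualifies.
Qualifying: Option A, Option B, Option C. Lowest rate is 6.07% → Option B.

Option B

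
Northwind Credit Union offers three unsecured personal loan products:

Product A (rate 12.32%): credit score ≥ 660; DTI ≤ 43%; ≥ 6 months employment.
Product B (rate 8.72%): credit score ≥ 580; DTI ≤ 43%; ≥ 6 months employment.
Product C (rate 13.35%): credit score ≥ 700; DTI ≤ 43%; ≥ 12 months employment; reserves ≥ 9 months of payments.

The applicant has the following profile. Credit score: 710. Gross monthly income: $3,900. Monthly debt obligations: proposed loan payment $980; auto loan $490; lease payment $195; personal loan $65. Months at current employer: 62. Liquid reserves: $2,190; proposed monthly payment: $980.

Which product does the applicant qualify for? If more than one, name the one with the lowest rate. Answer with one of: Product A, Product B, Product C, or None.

Total debts = (980 + 490 + 195 + 65) = 1,730; DTI = 1,730/3,900 = 44.4%.
Reserves = 2,190/980 = 2.2 months.
Product A: score 710 ≥ 660; DTI 44.4% > 43%; employment 62 ≥ 6 mo → does not qualify.
Product B: score 710 ≥ 580; DTI 44.4% > 43%; employment 62 ≥ 6 mo → does not qualify.
Product C: score 710 ≥ 700; DTI 44.4% > 43%; employment 62 ≥ 12 mo; reserves 2.2 < 9 mo → does not qualify.

None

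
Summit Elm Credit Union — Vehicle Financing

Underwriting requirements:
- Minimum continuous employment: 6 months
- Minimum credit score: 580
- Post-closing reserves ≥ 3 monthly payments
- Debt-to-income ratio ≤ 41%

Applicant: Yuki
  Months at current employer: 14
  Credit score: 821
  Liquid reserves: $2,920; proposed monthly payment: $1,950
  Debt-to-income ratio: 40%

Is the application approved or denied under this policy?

Employment 14 ≥ 6 months
Credit score 821 ≥ 580 (meets)
Reserves: 2,920 ÷ 1,950 = 1.5 months (below 3-month minimum)
DTI 40% is within the 41% limit
Fails on reserves.

Denied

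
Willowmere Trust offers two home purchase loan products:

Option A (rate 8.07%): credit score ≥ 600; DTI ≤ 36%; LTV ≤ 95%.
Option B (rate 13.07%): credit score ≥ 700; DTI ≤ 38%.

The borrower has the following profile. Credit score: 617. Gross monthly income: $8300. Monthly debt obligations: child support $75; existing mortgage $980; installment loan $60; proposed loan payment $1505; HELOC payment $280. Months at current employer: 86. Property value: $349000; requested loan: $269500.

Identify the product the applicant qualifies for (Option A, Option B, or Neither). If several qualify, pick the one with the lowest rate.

Option A

Total debts = (75 + 980 + 60 + 1,505 + 280) = 2,900; DTI = 2,900/8,300 = 34.9%.
LTV = 269,500/349,000 = 77.2%.
Option A: score 617 ≥ 600; DTI 34.9% ≤ 36%; LTV 77.2% ≤ 95% → qualifies.
Option B: score 617 < 700; DTI 34.9% ≤ 38% → does not qualify.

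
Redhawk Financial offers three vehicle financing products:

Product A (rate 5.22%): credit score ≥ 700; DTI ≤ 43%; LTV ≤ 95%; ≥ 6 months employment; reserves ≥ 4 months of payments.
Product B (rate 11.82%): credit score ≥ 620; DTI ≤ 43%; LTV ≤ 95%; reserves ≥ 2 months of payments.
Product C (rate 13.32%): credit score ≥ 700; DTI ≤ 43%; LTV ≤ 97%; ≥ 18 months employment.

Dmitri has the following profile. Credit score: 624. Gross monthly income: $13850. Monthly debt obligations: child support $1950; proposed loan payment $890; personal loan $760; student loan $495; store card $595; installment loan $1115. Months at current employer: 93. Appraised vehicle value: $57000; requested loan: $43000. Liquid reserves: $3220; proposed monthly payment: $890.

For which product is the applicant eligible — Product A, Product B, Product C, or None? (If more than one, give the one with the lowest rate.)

Total debts = (1,950 + 890 + 760 + 495 + 595 + 1,115) = 5,805; DTI = 5,805/13,850 = 41.9%.
LTV = 43,000/57,000 = 75.4%.
Reserves = 3,220/890 = 3.6 months.
Product A: score 624 < 700; DTI 41.9% ≤ 43%; LTV 75.4% ≤ 95%; employment 93 ≥ 6 mo; reserves 3.6 < 4 mo → does not qualify.
Product B: score 624 ≥ 620; DTI 41.9% ≤ 43%; LTV 75.4% ≤ 95%; reserves 3.6 ≥ 2 mo → qualifies.
Product C: score 624 < 700; DTI 41.9% ≤ 43%; LTV 75.4% ≤ 97%; employment 93 ≥ 18 mo → does not qualify.

Product B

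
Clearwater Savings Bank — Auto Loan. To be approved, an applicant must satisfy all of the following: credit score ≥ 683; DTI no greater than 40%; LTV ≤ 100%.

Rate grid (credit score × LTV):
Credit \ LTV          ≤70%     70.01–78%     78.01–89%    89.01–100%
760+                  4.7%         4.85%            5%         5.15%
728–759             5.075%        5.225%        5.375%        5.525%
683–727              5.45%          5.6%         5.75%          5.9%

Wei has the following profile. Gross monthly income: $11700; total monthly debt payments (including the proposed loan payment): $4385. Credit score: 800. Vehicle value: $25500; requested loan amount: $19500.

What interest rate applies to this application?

Credit score 800 ≥ 683; Debt-to-income = 4,385/11,700 = 37.5% — meets 40% limit
Loan-to-value = 19,500/25,500 = 76.5% — pass (100% max)
Credit 800 → row 760+; LTV 76.5% → column 70.01–78%. Grid cell → 4.85%.

4.85%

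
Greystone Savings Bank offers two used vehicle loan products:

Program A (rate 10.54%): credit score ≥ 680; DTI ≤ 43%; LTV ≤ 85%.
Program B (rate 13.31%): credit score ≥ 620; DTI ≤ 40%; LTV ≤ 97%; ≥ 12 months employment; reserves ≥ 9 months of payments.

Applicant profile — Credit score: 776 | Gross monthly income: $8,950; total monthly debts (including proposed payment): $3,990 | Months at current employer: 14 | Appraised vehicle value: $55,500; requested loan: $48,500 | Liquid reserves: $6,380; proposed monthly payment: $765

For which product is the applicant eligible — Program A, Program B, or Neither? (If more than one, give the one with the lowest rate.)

DTI = 3,990/8,950 = 44.6%.
LTV = 48,500/55,500 = 87.4%.
Reserves = 6,380/765 = 8.3 months.
Program A: score 776 ≥ 680; DTI 44.6% > 43%; LTV 87.4% > 85% → does not qualify.
Program B: score 776 ≥ 620; DTI 44.6% > 40%; LTV 87.4% ≤ 97%; employment 14 ≥ 12 mo; reserves 8.3 < 9 mo → does not qualify.

Neither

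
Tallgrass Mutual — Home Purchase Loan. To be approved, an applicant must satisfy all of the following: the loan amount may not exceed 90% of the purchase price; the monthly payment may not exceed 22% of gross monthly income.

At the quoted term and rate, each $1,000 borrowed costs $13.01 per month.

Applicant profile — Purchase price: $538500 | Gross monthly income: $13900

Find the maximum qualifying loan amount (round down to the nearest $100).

$235,000

Payment cap: 22% × $13,900 = $3,058/month.
At $13.01 per $1,000, that supports 3,058/13.01 × 1,000 ≈ $235,049 → $235,000.
LTV cap: 90% × $538,500 = $484,650 → $484,600.
Binding constraint: payment-to-income.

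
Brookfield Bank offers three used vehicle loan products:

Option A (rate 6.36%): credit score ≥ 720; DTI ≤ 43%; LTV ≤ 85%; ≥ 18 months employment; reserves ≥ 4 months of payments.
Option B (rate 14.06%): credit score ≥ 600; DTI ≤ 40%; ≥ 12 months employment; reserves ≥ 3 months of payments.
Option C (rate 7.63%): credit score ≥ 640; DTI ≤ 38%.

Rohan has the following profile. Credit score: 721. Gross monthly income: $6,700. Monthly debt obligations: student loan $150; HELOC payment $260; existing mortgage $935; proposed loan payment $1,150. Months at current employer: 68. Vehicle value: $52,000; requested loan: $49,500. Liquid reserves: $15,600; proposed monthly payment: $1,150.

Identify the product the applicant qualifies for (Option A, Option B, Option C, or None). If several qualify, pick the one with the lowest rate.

Total debts = (150 + 260 + 935 + 1,150) = 2,495; DTI = 2,495/6,700 = 37.2%.
LTV = 49,500/52,000 = 95.2%.
Reserves = 15,600/1,150 = 13.6 months.
Option A: score 721 ≥ 720; DTI 37.2% ≤ 43%; LTV 95.2% > 85%; employment 68 ≥ 18 mo; reserves 13.6 ≥ 4 mo → does not qualify.
Option B: score 721 ≥ 600; DTI 37.2% ≤ 40%; employment 68 ≥ 12 mo; reserves 13.6 ≥ 3 mo → qualifies.
Option C: score 721 ≥ 640; DTI 37.2% ≤ 38% → qualifies.
Qualifying: Option B, Option C. Lowest rate is 7.63% → Option C.

Option C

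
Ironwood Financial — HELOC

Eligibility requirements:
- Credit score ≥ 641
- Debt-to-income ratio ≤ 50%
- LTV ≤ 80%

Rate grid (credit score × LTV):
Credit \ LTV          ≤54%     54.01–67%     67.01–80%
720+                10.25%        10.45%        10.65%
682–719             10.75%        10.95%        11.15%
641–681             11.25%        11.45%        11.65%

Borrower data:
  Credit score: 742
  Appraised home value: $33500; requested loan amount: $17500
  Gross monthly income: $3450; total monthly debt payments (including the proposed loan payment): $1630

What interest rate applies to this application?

10.25%

Credit score 742 ≥ 641; DTI = 1,630/3,450 = 47.2% ≤ 50%
LTV = 17,500/33,500 = 52.2% ≤ 80%
Row: 742 falls in 720+. Column: 52.2% falls in ≤54%. Rate = 10.25%.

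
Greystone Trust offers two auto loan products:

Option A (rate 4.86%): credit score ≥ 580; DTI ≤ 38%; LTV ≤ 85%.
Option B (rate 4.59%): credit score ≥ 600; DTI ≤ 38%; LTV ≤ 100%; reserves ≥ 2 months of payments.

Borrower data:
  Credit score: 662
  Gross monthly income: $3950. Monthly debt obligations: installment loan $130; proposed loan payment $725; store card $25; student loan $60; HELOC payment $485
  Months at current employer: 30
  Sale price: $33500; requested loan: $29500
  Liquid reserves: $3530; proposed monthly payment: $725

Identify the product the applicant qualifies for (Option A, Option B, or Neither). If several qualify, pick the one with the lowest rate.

Total debts = (130 + 725 + 25 + 60 + 485) = 1,425; DTI = 1,425/3,950 = 36.1%.
LTV = 29,500/33,500 = 88.1%.
Reserves = 3,530/725 = 4.9 months.
Option A: score 662 ≥ 580; DTI 36.1% ≤ 38%; LTV 88.1% > 85% → does not qualify.
Option B: score 662 ≥ 600; DTI 36.1% ≤ 38%; LTV 88.1% ≤ 100%; reserves 4.9 ≥ 2 mo → qualifies.

Option B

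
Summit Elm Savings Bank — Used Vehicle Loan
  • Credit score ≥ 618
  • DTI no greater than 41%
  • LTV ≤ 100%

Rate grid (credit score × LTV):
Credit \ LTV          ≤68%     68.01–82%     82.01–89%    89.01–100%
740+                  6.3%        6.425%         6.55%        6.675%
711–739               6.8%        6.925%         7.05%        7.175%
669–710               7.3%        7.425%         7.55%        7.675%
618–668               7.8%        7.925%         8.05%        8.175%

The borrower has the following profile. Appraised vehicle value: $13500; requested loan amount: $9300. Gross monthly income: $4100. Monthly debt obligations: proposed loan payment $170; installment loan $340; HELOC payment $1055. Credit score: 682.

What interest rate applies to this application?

Credit score 682 ≥ 618; Total monthly debts = (170 + 340 + 1,055) = 1,565. DTI: 1,565 ÷ 4,100 = 38.2%, within the 41% cap
LTV = 9,300/13,500 = 68.9% ≤ 100%
Credit 682 → row 669–710; LTV 68.9% → column 68.01–82%. Grid cell → 7.425%.

7.425%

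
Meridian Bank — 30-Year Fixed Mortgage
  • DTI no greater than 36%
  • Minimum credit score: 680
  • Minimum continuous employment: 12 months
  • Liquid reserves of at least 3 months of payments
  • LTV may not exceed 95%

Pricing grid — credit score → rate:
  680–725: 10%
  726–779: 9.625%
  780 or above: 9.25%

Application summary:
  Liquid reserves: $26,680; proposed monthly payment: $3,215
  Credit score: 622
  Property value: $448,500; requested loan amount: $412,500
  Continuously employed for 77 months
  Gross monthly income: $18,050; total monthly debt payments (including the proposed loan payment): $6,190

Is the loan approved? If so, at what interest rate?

Credit score 622 < 680 (below minimum)
Loan-to-value = 412,500/448,500 = 92% — pass (95% max)
DTI = 6,190/18,050 = 34.3% ≤ 36%
Liquid reserves cover 26,680/3,215 = 8.3 months — ≥ 3 required
Employment 77 ≥ 12 months
Not all requirements met → denied.

Denied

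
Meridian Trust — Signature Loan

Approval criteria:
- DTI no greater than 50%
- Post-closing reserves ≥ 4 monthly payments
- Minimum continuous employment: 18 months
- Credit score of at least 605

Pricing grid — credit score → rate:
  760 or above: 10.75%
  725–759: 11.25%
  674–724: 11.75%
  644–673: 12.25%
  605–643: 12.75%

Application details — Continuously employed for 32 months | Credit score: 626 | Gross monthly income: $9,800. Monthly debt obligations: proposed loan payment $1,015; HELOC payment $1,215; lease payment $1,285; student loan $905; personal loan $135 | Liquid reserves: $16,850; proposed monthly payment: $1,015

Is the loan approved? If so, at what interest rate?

Approved at 12.75%

Credit score 626 ≥ 605 (meets minimum)
Employment 32 ≥ 18 months
Total monthly debts = (1,015 + 1,215 + 1,285 + 905 + 135) = 4,555. DTI = 4,555/9,800 = 46.5% ≤ 50%
Liquid reserves cover 16,850/1,015 = 16.6 months — ≥ 4 required
All requirements met. Score 626 falls in the 605–643 tier → 12.75%.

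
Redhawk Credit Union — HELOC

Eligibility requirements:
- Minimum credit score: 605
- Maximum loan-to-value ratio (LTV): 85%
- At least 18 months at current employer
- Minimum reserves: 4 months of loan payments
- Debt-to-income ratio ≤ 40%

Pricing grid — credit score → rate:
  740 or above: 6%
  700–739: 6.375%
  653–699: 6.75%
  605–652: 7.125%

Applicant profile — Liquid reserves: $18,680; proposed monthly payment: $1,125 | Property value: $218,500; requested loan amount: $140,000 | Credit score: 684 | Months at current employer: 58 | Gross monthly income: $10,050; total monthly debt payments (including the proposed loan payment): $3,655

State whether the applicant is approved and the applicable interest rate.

Credit score 684 ≥ 605 (meets minimum)
Employment 58 ≥ 18 months
Reserves = 18,680/1,125 = 16.6 months ≥ 4
DTI = 3,655/10,050 = 36.4% ≤ 40%
LTV = 140,000/218,500 = 64.1% ≤ 85%
All requirements met. Score 684 falls in the 653–699 tier → 6.75%.

Approved at 6.75%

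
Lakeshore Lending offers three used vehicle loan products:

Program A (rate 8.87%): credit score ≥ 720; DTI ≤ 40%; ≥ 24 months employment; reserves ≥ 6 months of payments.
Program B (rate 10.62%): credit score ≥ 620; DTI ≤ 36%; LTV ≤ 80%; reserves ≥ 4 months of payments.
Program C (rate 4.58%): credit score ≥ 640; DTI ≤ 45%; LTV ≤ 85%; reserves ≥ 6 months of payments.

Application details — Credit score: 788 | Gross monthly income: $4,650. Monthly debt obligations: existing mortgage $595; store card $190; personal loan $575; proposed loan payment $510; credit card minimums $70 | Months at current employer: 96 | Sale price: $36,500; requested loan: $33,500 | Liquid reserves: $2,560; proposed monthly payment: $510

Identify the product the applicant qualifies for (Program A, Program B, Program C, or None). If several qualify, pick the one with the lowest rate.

None

Total debts = (595 + 190 + 575 + 510 + 70) = 1,940; DTI = 1,940/4,650 = 41.7%.
LTV = 33,500/36,500 = 91.8%.
Reserves = 2,560/510 = 5.0 months.
Program A: score 788 ≥ 720; DTI 41.7% > 40%; employment 96 ≥ 24 mo; reserves 5.0 < 6 mo → does not qualify.
Program B: score 788 ≥ 620; DTI 41.7% > 36%; LTV 91.8% > 80%; reserves 5.0 ≥ 4 mo → does not qualify.
Program C: score 788 ≥ 640; DTI 41.7% ≤ 45%; LTV 91.8% > 85%; reserves 5.0 < 6 mo → does not qualify.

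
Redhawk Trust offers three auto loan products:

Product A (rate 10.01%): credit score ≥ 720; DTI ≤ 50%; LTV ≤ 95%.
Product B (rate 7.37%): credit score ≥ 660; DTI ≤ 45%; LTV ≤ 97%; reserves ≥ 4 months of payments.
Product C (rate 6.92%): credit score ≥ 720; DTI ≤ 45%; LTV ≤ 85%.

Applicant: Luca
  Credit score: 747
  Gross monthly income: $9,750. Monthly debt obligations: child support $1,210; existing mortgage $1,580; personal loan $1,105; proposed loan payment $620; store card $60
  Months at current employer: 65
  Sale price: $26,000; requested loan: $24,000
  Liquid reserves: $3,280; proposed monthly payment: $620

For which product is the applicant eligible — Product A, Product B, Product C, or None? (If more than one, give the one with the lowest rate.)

Total debts = (1,210 + 1,580 + 1,105 + 620 + 60) = 4,575; DTI = 4,575/9,750 = 46.9%.
LTV = 24,000/26,000 = 92.3%.
Reserves = 3,280/620 = 5.3 months.
Product A: score 747 ≥ 720; DTI 46.9% ≤ 50%; LTV 92.3% ≤ 95% → qualifies.
Product B: score 747 ≥ 660; DTI 46.9% > 45%; LTV 92.3% ≤ 97%; reserves 5.3 ≥ 4 mo → does not qualify.
Product C: score 747 ≥ 720; DTI 46.9% > 45%; LTV 92.3% > 85% → does not qualify.

Product A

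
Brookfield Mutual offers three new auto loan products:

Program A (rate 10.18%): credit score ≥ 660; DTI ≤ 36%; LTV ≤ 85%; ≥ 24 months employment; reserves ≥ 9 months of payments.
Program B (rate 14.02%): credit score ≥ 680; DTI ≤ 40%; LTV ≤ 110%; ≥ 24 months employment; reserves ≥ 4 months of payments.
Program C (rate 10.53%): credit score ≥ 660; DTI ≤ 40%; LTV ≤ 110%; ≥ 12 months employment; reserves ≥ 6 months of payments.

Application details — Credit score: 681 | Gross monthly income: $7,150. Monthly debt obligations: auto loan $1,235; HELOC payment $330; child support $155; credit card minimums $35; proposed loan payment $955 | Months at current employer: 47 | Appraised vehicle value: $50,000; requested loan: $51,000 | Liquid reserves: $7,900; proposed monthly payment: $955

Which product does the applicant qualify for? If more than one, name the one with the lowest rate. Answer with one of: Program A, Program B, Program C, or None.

Program C

Total debts = (1,235 + 330 + 155 + 35 + 955) = 2,710; DTI = 2,710/7,150 = 37.9%.
LTV = 51,000/50,000 = 102%.
Reserves = 7,900/955 = 8.3 months.
Program A: score 681 ≥ 660; DTI 37.9% > 36%; LTV 102% > 85%; employment 47 ≥ 24 mo; reserves 8.3 < 9 mo → does not qualify.
Program B: score 681 ≥ 680; DTI 37.9% ≤ 40%; LTV 102% ≤ 110%; employment 47 ≥ 24 mo; reserves 8.3 ≥ 4 mo → qualifies.
Program C: score 681 ≥ 660; DTI 37.9% ≤ 40%; LTV 102% ≤ 110%; employment 47 ≥ 12 mo; reserves 8.3 ≥ 6 mo → qualifies.
Qualifying: Program B, Program C. Lowest rate is 10.53% → Program C.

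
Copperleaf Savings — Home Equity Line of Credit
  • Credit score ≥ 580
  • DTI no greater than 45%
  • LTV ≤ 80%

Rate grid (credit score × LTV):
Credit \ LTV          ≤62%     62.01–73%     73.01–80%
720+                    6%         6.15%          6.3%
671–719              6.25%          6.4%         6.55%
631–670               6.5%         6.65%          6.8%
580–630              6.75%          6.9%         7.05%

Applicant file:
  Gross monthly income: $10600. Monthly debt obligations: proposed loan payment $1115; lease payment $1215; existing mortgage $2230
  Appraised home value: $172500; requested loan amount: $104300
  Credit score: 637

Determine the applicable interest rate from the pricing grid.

Credit score 637 ≥ 580; Total monthly debts = (1,115 + 1,215 + 2,230) = 4,560. DTI = 4,560/10,600 = 43% ≤ 45%
LTV = 104,300/172,500 = 60.5% ≤ 80%
Score 637 is in the 631–670 band; LTV 60.5% is in the ≤62% band → 6.5%.

6.5%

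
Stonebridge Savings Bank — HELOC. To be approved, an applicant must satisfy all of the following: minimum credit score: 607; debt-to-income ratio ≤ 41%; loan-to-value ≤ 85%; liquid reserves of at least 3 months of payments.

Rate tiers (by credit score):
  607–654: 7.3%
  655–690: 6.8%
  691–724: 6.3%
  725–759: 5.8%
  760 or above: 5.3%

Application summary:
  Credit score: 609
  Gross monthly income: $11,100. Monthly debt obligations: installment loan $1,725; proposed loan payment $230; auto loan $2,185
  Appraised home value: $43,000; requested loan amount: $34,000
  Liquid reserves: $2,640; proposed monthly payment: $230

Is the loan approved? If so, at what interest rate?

Approved at 7.3%

Credit score 609 ≥ 607 (meets minimum)
Reserves: 2,640 ÷ 230 = 11.5 months (meets 3-month minimum)
Total monthly debts = (1,725 + 230 + 2,185) = 4,140. DTI: 4,140 ÷ 11,100 = 37.3%, within the 41% cap
LTV = 34,000/43,000 = 79.1% ≤ 85%
All requirements met. Score 609 falls in the 607–654 tier → 7.3%.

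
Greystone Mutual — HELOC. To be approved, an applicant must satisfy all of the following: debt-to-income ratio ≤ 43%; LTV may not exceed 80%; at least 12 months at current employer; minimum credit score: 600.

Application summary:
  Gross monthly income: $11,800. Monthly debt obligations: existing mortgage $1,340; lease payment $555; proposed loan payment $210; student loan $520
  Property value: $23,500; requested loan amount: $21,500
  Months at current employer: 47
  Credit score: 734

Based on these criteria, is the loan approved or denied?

Total monthly debts = (1,340 + 555 + 210 + 520) = 2,625. DTI = 2,625/11,800 = 22.2% ≤ 43%
Loan-to-value = 21,500/23,500 = 91.5% — fail (80% max)
Employment 47 ≥ 12 months
Credit score 734 ≥ 600 (meets)
Fails on LTV.

Denied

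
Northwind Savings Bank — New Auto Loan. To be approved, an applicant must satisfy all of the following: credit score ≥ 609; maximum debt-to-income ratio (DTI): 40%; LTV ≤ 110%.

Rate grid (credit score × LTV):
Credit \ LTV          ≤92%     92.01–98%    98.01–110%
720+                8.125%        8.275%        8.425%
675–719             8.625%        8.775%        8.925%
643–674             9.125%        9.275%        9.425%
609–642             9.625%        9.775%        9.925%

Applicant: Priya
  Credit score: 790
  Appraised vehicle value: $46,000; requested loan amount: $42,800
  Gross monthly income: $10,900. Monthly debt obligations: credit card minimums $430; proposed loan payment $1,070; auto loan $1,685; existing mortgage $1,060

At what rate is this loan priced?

Credit score 790 ≥ 609; Total monthly debts = (430 + 1,070 + 1,685 + 1,060) = 4,245. DTI = 4,245/10,900 = 38.9% ≤ 40%
LTV = 42,800/46,000 = 93% ≤ 110%
Score 790 is in the 720+ band; LTV 93% is in the 92.01–98% band → 8.275%.

8.275%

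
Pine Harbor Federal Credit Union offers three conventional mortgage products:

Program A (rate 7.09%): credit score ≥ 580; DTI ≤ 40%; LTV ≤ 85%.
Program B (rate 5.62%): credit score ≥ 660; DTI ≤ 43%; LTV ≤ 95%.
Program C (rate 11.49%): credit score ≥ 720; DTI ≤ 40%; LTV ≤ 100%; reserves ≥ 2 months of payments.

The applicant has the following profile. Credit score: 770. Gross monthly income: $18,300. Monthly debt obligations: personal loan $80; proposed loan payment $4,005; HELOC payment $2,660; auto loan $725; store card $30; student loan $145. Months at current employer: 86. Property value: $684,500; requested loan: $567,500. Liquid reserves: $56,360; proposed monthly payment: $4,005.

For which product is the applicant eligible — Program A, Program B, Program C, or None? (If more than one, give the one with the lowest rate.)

Program B

Total debts = (80 + 4,005 + 2,660 + 725 + 30 + 145) = 7,645; DTI = 7,645/18,300 = 41.8%.
LTV = 567,500/684,500 = 82.9%.
Reserves = 56,360/4,005 = 14.1 months.
Program A: score 770 ≥ 580; DTI 41.8% > 40%; LTV 82.9% ≤ 85% → does not qualify.
Program B: score 770 ≥ 660; DTI 41.8% ≤ 43%; LTV 82.9% ≤ 95% → qualifies.
Program C: score 770 ≥ 720; DTI 41.8% > 40%; LTV 82.9% ≤ 100%; reserves 14.1 ≥ 2 mo → does not qualify.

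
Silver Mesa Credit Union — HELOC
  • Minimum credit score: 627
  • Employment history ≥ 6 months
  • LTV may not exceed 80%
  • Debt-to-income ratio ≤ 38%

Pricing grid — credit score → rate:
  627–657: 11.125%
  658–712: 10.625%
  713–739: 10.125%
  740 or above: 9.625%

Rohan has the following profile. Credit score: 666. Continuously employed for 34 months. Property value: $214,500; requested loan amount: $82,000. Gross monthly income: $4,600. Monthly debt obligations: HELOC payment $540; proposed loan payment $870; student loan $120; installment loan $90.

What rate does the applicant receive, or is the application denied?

Credit score 666 ≥ 627 (meets minimum)
LTV: 82,000 ÷ 214,500 = 38.2%, within 80% cap
Employment 34 ≥ 6 months
Total monthly debts = (540 + 870 + 120 + 90) = 1,620. DTI: 1,620 ÷ 4,600 = 35.2%, within the 38% cap
All requirements met. Score 666 falls in the 658–712 tier → 10.625%.

Approved at 10.625%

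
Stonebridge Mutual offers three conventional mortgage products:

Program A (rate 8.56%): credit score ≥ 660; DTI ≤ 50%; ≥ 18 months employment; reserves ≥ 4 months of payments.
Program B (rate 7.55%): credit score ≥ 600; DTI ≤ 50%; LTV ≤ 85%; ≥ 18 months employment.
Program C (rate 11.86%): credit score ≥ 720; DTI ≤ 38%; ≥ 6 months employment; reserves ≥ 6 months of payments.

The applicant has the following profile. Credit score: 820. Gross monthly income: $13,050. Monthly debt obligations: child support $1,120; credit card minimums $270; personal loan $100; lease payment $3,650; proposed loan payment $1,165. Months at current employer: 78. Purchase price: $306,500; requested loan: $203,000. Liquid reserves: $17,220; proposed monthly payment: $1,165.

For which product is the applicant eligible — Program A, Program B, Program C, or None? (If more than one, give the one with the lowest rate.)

Program B

Total debts = (1,120 + 270 + 100 + 3,650 + 1,165) = 6,305; DTI = 6,305/13,050 = 48.3%.
LTV = 203,000/306,500 = 66.2%.
Reserves = 17,220/1,165 = 14.8 months.
Program A: score 820 ≥ 660; DTI 48.3% ≤ 50%; employment 78 ≥ 18 mo; reserves 14.8 ≥ 4 mo → qualifies.
Program B: score 820 ≥ 600; DTI 48.3% ≤ 50%; LTV 66.2% ≤ 85%; employment 78 ≥ 18 mo → qualifies.
Program C: score 820 ≥ 720; DTI 48.3% > 38%; employment 78 ≥ 6 mo; reserves 14.8 ≥ 6 mo → does not qualify.
Qualifying: Program A, Program B. Lowest rate is 7.55% → Program B.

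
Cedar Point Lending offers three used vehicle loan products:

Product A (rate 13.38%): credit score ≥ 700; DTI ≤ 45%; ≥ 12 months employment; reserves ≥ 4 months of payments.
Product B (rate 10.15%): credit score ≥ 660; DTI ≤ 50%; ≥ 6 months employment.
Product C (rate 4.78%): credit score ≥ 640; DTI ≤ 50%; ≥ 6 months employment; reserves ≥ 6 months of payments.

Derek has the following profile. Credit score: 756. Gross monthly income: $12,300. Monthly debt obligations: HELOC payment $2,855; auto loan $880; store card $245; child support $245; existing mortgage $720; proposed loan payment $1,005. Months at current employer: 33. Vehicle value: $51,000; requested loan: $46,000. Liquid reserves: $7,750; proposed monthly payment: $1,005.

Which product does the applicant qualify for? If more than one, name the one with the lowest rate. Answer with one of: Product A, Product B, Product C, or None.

Product C

Total debts = (2,855 + 880 + 245 + 245 + 720 + 1,005) = 5,950; DTI = 5,950/12,300 = 48.4%.
LTV = 46,000/51,000 = 90.2%.
Reserves = 7,750/1,005 = 7.7 months.
Product A: score 756 ≥ 700; DTI 48.4% > 45%; employment 33 ≥ 12 mo; reserves 7.7 ≥ 4 mo → does not qualify.
Product B: score 756 ≥ 660; DTI 48.4% ≤ 50%; employment 33 ≥ 6 mo → qualifies.
Product C: score 756 ≥ 640; DTI 48.4% ≤ 50%; employment 33 ≥ 6 mo; reserves 7.7 ≥ 6 mo → qualifies.
Qualifying: Product B, Product C. Lowest rate is 4.78% → Product C.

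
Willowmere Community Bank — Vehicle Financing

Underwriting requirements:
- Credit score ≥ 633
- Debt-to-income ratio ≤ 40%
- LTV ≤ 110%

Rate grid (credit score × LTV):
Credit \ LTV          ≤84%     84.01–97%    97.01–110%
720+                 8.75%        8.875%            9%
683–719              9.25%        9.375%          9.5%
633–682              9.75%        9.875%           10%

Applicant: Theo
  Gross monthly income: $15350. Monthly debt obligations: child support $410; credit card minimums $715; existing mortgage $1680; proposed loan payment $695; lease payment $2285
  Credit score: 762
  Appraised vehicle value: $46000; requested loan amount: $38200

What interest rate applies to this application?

Credit score 762 ≥ 633; Total monthly debts = (410 + 715 + 1,680 + 695 + 2,285) = 5,785. Debt-to-income = 5,785/15,350 = 37.7% — meets 40% limit
LTV: 38,200 ÷ 46,000 = 83%, within 110% cap
Credit 762 → row 720+; LTV 83% → column ≤84%. Grid cell → 8.75%.

8.75%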